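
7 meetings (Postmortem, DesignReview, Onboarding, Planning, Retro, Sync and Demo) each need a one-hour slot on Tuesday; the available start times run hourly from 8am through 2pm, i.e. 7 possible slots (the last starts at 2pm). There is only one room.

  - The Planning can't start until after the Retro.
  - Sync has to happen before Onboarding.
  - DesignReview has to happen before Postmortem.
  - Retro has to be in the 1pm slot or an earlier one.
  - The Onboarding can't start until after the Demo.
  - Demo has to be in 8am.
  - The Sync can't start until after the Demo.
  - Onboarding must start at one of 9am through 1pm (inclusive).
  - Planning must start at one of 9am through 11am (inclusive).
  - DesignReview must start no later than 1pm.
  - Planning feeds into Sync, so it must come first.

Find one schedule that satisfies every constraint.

Demo -> 8am; Planning -> 10am; Onboarding -> 12pm; Sync -> 11am; DesignReview -> 1pm; Retro -> 9am; Postmortem -> 2pm

Checking: Demo(8am) before Sync(11am); DesignReview(1pm) before Postmortem(2pm); Demo(8am) before Onboarding(12pm); Retro(9am) before Planning(10am); Sync(11am) before Onboarding(12pm); Planning(10am) before Sync(11am); Planning=10am in [9am,11am]; DesignReview=1pm in [8am,1pm]; Demo=8am in [8am,8am]; Onboarding=12pm in [9am,1pm]; Retro=9am in [8am,1pm]; max 1 per slot (cap 1).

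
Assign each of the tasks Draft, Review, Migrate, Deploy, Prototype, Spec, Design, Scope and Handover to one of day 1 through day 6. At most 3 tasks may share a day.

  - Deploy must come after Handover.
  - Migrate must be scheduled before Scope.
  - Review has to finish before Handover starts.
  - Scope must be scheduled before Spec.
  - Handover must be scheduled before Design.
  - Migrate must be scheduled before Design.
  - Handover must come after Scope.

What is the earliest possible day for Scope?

Precedence pushes Scope to at least day 2; downstream work caps Scope at day 4.
Scope at day 2 is achievable: Spec=day 3; Review=day 1; Scope=day 2; Draft=day 1; Migrate=day 1; Deploy=day 4; Design=day 4; Handover=day 3; Prototype=day 2.

day 2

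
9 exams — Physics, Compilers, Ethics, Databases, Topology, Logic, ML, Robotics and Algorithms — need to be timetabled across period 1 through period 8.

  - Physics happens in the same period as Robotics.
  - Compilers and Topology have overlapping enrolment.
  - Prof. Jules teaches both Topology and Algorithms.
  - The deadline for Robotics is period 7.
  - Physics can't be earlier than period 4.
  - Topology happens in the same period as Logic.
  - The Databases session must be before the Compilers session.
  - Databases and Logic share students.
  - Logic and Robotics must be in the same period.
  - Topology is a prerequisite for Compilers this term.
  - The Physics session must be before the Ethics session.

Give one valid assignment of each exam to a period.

Ethics=period 5; Robotics=period 4; Compilers=period 5; Databases=period 1; ML=period 1; Logic=period 4; Topology=period 4; Algorithms=period 1; Physics=period 4

Checking: Physics(period 4) before Ethics(period 5); Topology(period 4) before Compilers(period 5); Databases(period 1) before Compilers(period 5); Databases(period 1) != Logic(period 4); Compilers(period 5) != Topology(period 4); Topology(period 4) != Algorithms(period 1); Logic = Robotics = period 4; Topology = Logic = period 4; Physics = Robotics = period 4; Physics=period 4 in [period 4,period 8]; Robotics=period 4 in [period 1,period 7].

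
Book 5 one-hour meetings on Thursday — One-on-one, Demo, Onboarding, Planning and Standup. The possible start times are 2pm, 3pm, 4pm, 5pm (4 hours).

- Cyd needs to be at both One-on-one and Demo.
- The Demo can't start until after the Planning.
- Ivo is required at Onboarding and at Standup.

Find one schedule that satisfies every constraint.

Onboarding in 2pm; One-on-one in 2pm; Standup in 3pm; Planning in 2pm; Demo in 3pm

Checking: Planning(2pm) before Demo(3pm); Onboarding(2pm) != Standup(3pm); One-on-one(2pm) != Demo(3pm).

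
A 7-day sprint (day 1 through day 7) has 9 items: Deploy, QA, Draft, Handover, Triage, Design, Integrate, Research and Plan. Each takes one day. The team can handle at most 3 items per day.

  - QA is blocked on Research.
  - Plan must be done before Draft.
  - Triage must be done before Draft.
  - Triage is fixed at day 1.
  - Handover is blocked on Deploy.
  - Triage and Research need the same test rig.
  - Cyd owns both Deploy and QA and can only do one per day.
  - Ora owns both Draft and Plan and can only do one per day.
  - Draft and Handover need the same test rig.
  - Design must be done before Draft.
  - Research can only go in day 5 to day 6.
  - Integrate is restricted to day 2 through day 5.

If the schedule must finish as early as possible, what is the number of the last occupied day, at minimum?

The precedence chain requires at least 2 distinct days.
With at most 3 per day and 9 work items, at least 3 days are needed.
Propagating the time windows through the other constraints, QA can't land before day 6, so the schedule must run through at least day 6.
6 works (last occupied day: day 6): for example Plan -> day 1, Handover -> day 3, Draft -> day 2, Research -> day 5, Design -> day 1, Triage -> day 1, Integrate -> day 2, Deploy -> day 2, QA -> day 6.

6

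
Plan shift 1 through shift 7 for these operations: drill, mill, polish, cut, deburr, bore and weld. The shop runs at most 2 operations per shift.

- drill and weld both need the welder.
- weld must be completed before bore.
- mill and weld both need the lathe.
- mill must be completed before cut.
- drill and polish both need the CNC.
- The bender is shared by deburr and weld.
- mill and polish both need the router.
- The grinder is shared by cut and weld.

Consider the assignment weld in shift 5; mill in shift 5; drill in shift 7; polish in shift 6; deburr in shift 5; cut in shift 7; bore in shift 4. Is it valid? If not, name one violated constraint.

No. The bender is shared by deburr and weld is not satisfied.

drill and weld both need the welder — holds.
weld must be completed before bore — violated.
mill must be completed before cut — holds.
mill and polish both need the router — holds.
mill and weld both need the lathe — violated.
drill and polish both need the CNC — holds.
The bender is shared by deburr and weld — violated.
The grinder is shared by cut and weld — holds.
The shop runs at most 2 operations per shift — violated.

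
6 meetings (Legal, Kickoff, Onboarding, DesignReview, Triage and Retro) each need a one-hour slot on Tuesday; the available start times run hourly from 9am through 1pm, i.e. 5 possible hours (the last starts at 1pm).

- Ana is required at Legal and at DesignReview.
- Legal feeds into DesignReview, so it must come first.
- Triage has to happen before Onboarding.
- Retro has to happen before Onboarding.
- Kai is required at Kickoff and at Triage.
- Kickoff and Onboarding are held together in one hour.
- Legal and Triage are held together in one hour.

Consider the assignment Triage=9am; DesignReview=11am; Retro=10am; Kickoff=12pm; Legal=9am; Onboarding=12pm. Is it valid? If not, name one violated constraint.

Triage has to happen before Onboarding — holds.
Ana is required at Legal and at DesignReview — holds.
Legal feeds into DesignReview, so it must come first — holds.
Retro has to happen before Onboarding — holds.
Kai is required at Kickoff and at Triage — holds.
Legal and Triage are held together in one hour — holds.
Kickoff and Onboarding are held together in one hour — holds.

Valid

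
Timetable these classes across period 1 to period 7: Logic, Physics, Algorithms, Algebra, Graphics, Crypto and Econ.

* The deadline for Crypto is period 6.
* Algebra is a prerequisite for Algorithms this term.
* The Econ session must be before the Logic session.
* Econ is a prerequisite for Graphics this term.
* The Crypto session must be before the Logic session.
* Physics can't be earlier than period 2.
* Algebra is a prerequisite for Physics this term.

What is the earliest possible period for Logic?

Precedence pushes Logic to at least period 2.
Logic at period 2 is achievable: Crypto in period 1; Graphics in period 2; Algebra in period 1; Logic in period 2; Econ in period 1; Physics in period 2; Algorithms in period 2.

period 2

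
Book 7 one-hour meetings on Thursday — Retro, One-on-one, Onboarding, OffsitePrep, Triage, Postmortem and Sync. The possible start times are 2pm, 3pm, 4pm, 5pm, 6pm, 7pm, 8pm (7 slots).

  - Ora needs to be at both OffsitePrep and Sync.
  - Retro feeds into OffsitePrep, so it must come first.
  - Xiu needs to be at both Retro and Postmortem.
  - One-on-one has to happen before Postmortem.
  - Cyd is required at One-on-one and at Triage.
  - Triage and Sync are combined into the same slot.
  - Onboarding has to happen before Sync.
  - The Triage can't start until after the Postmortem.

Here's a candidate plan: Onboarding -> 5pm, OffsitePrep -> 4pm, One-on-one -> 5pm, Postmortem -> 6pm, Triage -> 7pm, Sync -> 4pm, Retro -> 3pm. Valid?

Ora needs to be at both OffsitePrep and Sync — violated.
Retro feeds into OffsitePrep, so it must come first — holds.
One-on-one has to happen before Postmortem — holds.
Triage and Sync are combined into the same slot — violated.
Xiu needs to be at both Retro and Postmortem — holds.
The Triage can't start until after the Postmortem — holds.
Onboarding has to happen before Sync — violated.
Cyd is required at One-on-one and at Triage — holds.

No — it violates: Ora needs to be at both OffsitePrep and Sync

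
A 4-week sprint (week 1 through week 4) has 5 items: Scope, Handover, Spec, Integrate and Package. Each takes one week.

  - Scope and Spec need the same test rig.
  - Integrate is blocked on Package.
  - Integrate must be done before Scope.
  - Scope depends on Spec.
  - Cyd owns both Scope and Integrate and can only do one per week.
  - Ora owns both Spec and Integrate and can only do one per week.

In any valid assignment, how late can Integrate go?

Precedence pushes Integrate to at least week 2; downstream work caps Integrate at week 3.
Integrate at week 3 is achievable: Integrate=week 3; Scope=week 4; Handover=week 1; Package=week 1; Spec=week 1.

week 3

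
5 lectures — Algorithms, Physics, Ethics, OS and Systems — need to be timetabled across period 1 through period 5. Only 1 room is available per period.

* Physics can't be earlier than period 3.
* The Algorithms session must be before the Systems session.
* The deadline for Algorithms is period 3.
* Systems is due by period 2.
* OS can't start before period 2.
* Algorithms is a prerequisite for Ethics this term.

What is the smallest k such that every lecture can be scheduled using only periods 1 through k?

5

The precedence chain requires at least 2 distinct periods.
With at most 1 per period and 5 lectures, at least 5 periods are needed.
Physics can't be placed before period 3, so the schedule must run through at least period 3.
5 works (last occupied period: period 5): for example OS -> period 4; Physics -> period 3; Systems -> period 2; Ethics -> period 5; Algorithms -> period 1.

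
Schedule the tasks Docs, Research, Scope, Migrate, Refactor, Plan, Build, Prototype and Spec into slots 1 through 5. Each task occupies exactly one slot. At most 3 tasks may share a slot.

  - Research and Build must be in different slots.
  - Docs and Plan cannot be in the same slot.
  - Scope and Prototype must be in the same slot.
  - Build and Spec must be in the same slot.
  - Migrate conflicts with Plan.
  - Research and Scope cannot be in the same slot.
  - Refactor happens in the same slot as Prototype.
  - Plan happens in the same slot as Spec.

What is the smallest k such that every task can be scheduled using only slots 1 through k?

3

With at most 3 per slot and 9 tasks, at least 3 slots are needed.
3 works (last occupied slot: 3): for example Prototype in 2, Migrate in 1, Docs in 1, Build in 3, Refactor in 2, Plan in 3, Research in 1, Scope in 2, Spec in 3.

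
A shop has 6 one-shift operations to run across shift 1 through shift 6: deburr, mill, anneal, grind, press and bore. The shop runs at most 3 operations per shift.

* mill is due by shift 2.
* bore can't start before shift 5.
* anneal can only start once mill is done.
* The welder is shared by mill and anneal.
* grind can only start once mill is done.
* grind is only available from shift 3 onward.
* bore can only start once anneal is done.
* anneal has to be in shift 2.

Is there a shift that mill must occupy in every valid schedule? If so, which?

mill's window is shift 1–shift 2.
anneal is fixed at shift 2, and mill can't share a shift with anneal.
So mill must be shift 1.

shift 1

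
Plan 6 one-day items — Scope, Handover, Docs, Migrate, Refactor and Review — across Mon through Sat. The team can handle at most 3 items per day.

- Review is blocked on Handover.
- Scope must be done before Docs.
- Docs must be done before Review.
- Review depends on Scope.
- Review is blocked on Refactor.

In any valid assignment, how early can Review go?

Precedence pushes Review to at least Wed.
Review at Wed is achievable: Handover -> Mon, Review -> Wed, Docs -> Tue, Scope -> Mon, Migrate -> Tue, Refactor -> Mon.

Wed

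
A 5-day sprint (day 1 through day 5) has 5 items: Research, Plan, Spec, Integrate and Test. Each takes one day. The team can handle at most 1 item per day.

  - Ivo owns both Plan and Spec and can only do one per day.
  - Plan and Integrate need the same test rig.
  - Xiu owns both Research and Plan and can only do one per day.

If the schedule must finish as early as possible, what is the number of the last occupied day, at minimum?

5

With at most 1 per day and 5 tasks, at least 5 days are needed.
5 works (last occupied day: day 5): for example Plan in day 2; Spec in day 3; Research in day 1; Integrate in day 4; Test in day 5.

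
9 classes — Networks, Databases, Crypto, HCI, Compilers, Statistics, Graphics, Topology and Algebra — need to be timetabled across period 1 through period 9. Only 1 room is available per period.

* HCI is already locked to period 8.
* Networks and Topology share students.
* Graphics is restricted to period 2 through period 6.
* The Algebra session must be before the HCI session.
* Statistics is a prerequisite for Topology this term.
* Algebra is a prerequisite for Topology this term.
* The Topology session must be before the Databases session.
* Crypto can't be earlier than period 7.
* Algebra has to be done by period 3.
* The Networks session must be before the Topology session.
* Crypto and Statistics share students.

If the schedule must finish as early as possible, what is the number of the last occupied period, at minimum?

period 9

The precedence chain requires at least 3 distinct periods.
With at most 1 per period and 9 classes, at least 9 periods are needed.
HCI can't be placed before period 8, so the schedule must run through at least period 8.
9 works (last occupied period: period 9): for example HCI=period 8; Algebra=period 1; Topology=period 5; Crypto=period 7; Networks=period 3; Statistics=period 4; Graphics=period 2; Compilers=period 9; Databases=period 6.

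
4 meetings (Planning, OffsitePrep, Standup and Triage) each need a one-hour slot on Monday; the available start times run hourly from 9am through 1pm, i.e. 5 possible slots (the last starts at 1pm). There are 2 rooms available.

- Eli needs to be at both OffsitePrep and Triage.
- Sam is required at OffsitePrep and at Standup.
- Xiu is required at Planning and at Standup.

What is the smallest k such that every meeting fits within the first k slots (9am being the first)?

With at most 2 per slot and 4 meetings, at least 2 slots are needed.
2 works (last occupied slot: 10am): for example OffsitePrep=9am, Standup=10am, Planning=9am, Triage=10am.

2 slots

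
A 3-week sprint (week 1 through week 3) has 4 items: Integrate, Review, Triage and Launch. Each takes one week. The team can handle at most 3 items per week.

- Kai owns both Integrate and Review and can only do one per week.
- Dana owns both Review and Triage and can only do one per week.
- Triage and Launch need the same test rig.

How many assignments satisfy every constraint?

24

Splitting on Integrate: it can be week 1 (8), week 2 (8), week 3 (8). Listing each branch's schedules as (Review, Triage, Launch) by week number:
Integrate=week 1: (2,1,2) (2,1,3) (2,3,1) (2,3,2) (3,1,2) (3,1,3) (3,2,1) (3,2,3) — 8.
Integrate=week 2: (1,2,1) (1,2,3) (1,3,1) (1,3,2) (3,1,2) (3,1,3) (3,2,1) (3,2,3) — 8.
Integrate=week 3: (1,2,1) (1,2,3) (1,3,1) (1,3,2) (2,1,2) (2,1,3) (2,3,1) (2,3,2) — 8.
Summing: 8 + 8 + 8 = 24.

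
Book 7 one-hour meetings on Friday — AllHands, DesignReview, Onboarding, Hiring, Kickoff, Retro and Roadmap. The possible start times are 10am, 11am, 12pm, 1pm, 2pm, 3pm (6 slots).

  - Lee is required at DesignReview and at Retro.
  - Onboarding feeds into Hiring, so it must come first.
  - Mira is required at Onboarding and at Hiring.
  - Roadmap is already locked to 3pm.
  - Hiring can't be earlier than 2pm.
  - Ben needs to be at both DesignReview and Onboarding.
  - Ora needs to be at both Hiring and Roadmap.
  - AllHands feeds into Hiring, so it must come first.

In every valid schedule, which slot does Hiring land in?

2pm

Hiring's window is 2pm–3pm.
Roadmap is fixed at 3pm, and Hiring can't share a slot with Roadmap.
So Hiring must be 2pm.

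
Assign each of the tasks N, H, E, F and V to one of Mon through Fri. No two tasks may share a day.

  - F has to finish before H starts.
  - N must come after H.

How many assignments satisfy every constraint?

20

Splitting on N: it can be Wed (2), Thu (6), Fri (12). Listing each branch's schedules as (H, E, F, V):
N=Wed: (Tue,Thu,Mon,Fri) (Tue,Fri,Mon,Thu) — 2.
N=Thu: (Tue,Wed,Mon,Fri) (Tue,Fri,Mon,Wed) (Wed,Mon,Tue,Fri) (Wed,Tue,Mon,Fri) (Wed,Fri,Mon,Tue) (Wed,Fri,Tue,Mon) — 6.
N=Fri: (Tue,Wed,Mon,Thu) (Tue,Thu,Mon,Wed) (Wed,Mon,Tue,Thu) (Wed,Tue,Mon,Thu) (Wed,Thu,Mon,Tue) (Wed,Thu,Tue,Mon) (Thu,Mon,Tue,Wed) (Thu,Mon,Wed,Tue) (Thu,Tue,Mon,Wed) (Thu,Tue,Wed,Mon) (Thu,Wed,Mon,Tue) (Thu,Wed,Tue,Mon) — 12.
Summing: 2 + 6 + 12 = 20.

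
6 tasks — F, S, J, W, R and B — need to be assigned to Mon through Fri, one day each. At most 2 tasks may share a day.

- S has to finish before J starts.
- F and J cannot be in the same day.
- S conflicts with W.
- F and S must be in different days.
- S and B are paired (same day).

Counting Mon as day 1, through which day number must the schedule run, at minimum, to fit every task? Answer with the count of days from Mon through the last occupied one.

The precedence chain requires at least 2 distinct days.
With at most 2 per day and 6 tasks, at least 3 days are needed.
3 works (last occupied day: Wed): for example J -> Tue, B -> Mon, W -> Tue, F -> Wed, R -> Wed, S -> Mon.

3 days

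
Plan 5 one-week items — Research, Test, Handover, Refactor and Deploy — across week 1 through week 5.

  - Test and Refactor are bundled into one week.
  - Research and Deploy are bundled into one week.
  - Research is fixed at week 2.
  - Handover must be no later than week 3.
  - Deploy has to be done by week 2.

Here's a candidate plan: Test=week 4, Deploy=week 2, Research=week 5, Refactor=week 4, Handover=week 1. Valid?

Research is fixed at week 2 — violated.
Research and Deploy are bundled into one week — violated.
Test and Refactor are bundled into one week — holds.
Deploy has to be done by week 2 — holds.
Handover must be no later than week 3 — holds.

No. Research is fixed at week 2 is not satisfied.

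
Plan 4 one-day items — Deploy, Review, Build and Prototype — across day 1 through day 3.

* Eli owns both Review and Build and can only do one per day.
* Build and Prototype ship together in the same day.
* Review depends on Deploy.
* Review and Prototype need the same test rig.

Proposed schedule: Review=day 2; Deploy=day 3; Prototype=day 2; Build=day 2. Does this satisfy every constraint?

No — it violates: Review depends on Deploy

Eli owns both Review and Build and can only do one per day — violated.
Build and Prototype ship together in the same day — holds.
Review depends on Deploy — violated.
Review and Prototype need the same test rig — violated.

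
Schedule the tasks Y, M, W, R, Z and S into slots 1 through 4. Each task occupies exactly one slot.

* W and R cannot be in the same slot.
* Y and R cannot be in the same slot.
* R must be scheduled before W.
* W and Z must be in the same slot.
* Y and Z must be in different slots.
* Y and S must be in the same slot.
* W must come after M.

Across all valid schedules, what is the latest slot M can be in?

Downstream work caps M at 3.
M at 3 is achievable: Z=4; W=4; Y=2; S=2; M=3; R=1.

3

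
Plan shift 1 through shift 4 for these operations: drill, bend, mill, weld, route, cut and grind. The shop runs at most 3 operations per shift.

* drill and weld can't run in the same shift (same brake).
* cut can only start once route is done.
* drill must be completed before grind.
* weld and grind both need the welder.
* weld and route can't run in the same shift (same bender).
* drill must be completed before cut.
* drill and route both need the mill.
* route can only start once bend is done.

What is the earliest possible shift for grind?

Precedence pushes grind to at least shift 2.
grind at shift 2 is achievable: drill=shift 1; grind=shift 2; cut=shift 3; bend=shift 1; weld=shift 3; mill=shift 1; route=shift 2.

shift 2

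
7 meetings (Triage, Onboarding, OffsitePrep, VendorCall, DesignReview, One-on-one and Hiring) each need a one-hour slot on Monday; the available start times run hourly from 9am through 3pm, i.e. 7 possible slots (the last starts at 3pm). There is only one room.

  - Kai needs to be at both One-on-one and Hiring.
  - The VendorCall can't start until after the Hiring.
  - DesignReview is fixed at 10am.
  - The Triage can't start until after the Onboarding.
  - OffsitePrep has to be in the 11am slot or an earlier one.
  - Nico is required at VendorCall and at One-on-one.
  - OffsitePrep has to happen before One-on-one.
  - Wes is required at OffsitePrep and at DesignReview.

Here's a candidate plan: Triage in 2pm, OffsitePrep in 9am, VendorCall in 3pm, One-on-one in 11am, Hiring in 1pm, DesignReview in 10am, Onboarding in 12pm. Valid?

There is only one room — holds.
The Triage can't start until after the Onboarding — holds.
DesignReview is fixed at 10am — holds.
Nico is required at VendorCall and at One-on-one — holds.
OffsitePrep has to be in the 11am slot or an earlier one — holds.
The VendorCall can't start until after the Hiring — holds.
Kai needs to be at both One-on-one and Hiring — holds.
OffsitePrep has to happen before One-on-one — holds.
Wes is required at OffsitePrep and at DesignReview — holds.

Valid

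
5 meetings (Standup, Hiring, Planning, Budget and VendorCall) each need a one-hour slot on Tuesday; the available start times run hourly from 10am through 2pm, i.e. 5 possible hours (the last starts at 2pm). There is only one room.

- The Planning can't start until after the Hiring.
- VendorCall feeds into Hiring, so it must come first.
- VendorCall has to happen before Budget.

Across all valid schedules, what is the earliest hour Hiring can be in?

Precedence pushes Hiring to at least 11am; downstream work caps Hiring at 1pm.
Hiring at 11am is achievable: VendorCall -> 10am, Hiring -> 11am, Budget -> 1pm, Standup -> 2pm, Planning -> 12pm.

11am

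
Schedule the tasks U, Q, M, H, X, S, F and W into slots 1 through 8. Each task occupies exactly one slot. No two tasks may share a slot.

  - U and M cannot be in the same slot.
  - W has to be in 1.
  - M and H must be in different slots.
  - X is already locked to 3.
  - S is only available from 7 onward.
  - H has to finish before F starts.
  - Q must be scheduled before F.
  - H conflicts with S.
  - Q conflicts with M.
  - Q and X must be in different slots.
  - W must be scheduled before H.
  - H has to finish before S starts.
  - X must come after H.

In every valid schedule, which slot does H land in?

W is fixed at 1 and must come before H, so H is at least 2.
X is fixed at 3 and must come after H, so H is at most 2.
So H must be 2.

2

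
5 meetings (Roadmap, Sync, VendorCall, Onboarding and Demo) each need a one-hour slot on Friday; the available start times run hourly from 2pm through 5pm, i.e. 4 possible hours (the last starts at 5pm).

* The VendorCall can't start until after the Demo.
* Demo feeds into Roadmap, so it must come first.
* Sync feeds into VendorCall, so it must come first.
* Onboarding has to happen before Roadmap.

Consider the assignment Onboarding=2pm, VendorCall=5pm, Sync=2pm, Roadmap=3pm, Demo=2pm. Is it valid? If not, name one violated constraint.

Demo feeds into Roadmap, so it must come first — holds.
Sync feeds into VendorCall, so it must come first — holds.
Onboarding has to happen before Roadmap — holds.
The VendorCall can't start until after the Demo — holds.

Valid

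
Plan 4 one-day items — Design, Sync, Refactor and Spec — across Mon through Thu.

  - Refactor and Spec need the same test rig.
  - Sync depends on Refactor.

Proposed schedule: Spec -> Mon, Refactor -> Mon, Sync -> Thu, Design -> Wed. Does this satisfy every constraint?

Invalid. Refactor and Spec need the same test rig.

Refactor and Spec need the same test rig — violated.
Sync depends on Refactor — holds.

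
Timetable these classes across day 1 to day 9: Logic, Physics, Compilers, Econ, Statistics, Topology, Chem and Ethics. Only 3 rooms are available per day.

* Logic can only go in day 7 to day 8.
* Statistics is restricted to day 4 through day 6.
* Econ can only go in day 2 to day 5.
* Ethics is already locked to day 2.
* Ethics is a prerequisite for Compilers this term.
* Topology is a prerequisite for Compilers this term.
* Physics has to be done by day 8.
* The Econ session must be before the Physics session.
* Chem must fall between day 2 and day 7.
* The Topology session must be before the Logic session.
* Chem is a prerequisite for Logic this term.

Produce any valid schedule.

Ethics in day 2; Econ in day 2; Physics in day 3; Compilers in day 3; Logic in day 7; Statistics in day 4; Chem in day 2; Topology in day 1

Checking: Econ(day 2) before Physics(day 3); Chem(day 2) before Logic(day 7); Topology(day 1) before Logic(day 7); Topology(day 1) before Compilers(day 3); Ethics(day 2) before Compilers(day 3); Econ=day 2 in [day 2,day 5]; Logic=day 7 in [day 7,day 8]; Statistics=day 4 in [day 4,day 6]; Ethics=day 2 in [day 2,day 2]; Physics=day 3 in [day 1,day 8]; Chem=day 2 in [day 2,day 7]; max 3 per day (cap 3).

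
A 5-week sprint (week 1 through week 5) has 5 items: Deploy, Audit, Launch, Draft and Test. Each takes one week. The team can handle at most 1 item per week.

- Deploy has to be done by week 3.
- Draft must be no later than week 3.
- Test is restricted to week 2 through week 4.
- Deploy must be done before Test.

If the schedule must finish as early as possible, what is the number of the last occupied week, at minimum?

week 5

The precedence chain requires at least 2 distinct weeks.
With at most 1 per week and 5 work items, at least 5 weeks are needed.
5 works (last occupied week: week 5): for example Test=week 2; Audit=week 4; Launch=week 5; Deploy=week 1; Draft=week 3.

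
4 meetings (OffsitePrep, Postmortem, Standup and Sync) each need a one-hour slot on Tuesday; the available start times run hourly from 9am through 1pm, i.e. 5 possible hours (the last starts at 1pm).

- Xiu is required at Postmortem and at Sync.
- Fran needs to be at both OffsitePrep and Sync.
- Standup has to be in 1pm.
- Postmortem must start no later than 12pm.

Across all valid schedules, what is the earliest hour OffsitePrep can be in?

OffsitePrep at 9am is achievable: OffsitePrep=9am, Postmortem=9am, Sync=10am, Standup=1pm.

9am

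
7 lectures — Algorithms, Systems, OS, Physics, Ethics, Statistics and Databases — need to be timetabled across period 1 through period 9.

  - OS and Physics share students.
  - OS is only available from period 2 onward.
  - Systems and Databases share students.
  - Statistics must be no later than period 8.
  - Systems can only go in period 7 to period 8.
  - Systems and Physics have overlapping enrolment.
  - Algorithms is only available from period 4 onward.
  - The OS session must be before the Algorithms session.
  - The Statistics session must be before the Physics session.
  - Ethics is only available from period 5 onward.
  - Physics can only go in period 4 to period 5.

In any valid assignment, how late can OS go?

period 8

OS is available from period 2; downstream work caps OS at period 8.
OS at period 8 is achievable: Physics=period 4, Algorithms=period 9, Ethics=period 5, Systems=period 7, Statistics=period 1, Databases=period 1, OS=period 8.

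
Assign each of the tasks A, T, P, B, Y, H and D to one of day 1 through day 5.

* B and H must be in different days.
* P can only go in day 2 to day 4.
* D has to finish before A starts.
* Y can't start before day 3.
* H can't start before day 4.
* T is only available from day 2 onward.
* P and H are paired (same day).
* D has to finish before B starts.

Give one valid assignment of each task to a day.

B in day 2, P in day 4, D in day 1, A in day 2, T in day 2, Y in day 3, H in day 4

Checking: D(day 1) before B(day 2); D(day 1) before A(day 2); B(day 2) != H(day 4); P = H = day 4; H=day 4 in [day 4,day 5]; Y=day 3 in [day 3,day 5]; P=day 4 in [day 2,day 4]; T=day 2 in [day 2,day 5].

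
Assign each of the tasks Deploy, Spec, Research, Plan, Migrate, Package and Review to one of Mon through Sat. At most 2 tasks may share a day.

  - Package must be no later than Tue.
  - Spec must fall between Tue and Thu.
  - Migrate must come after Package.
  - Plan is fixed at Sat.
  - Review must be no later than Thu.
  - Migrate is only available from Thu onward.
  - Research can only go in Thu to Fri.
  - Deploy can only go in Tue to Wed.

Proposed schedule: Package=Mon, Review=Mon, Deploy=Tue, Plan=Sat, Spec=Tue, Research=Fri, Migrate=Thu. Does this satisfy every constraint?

Yes, all constraints hold

Deploy can only go in Tue to Wed — holds.
Package must be no later than Tue — holds.
Migrate is only available from Thu onward — holds.
At most 2 tasks may share a day — holds.
Review must be no later than Thu — holds.
Plan is fixed at Sat — holds.
Research can only go in Thu to Fri — holds.
Migrate must come after Package — holds.
Spec must fall between Tue and Thu — holds.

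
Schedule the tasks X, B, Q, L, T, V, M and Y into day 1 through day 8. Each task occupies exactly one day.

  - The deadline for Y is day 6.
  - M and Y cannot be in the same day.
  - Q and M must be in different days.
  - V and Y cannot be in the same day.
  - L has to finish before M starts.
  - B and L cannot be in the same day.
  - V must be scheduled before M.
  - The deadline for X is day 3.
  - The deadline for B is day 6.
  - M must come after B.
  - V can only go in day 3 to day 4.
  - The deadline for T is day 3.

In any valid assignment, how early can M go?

Precedence pushes M to at least day 4.
M at day 4 is achievable: L=day 2, B=day 1, M=day 4, X=day 1, V=day 3, Y=day 1, T=day 1, Q=day 1.

day 4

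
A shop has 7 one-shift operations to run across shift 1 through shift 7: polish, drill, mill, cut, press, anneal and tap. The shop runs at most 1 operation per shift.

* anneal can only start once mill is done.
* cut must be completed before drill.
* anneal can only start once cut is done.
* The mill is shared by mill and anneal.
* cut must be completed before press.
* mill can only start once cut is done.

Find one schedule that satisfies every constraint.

press=shift 5; drill=shift 4; anneal=shift 3; mill=shift 2; tap=shift 7; cut=shift 1; polish=shift 6

Checking: cut(shift 1) before press(shift 5); cut(shift 1) before mill(shift 2); cut(shift 1) before drill(shift 4); mill(shift 2) before anneal(shift 3); cut(shift 1) before anneal(shift 3); mill(shift 2) != anneal(shift 3); max 1 per shift (cap 1).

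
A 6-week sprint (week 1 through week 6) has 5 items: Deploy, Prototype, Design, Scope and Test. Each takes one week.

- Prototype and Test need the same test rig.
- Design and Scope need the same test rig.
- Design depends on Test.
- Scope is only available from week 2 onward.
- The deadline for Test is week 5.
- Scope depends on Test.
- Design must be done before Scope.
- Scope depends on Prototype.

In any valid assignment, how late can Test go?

Test's own window allows nothing later than week 5; downstream work caps Test at week 4.
Test at week 4 is achievable: Scope in week 6, Deploy in week 1, Test in week 4, Design in week 5, Prototype in week 1.

week 4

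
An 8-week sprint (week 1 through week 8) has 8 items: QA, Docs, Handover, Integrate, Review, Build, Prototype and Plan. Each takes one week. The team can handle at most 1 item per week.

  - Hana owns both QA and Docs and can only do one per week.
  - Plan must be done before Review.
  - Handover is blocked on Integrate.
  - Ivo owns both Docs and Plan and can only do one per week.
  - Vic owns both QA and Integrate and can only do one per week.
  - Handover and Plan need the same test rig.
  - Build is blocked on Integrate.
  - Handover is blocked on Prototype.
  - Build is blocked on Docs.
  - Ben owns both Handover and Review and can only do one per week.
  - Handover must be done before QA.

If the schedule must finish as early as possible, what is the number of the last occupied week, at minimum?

week 8

The precedence chain requires at least 3 distinct weeks.
With at most 1 per week and 8 work items, at least 8 weeks are needed.
8 works (last occupied week: week 8): for example Plan in week 7; Docs in week 4; Integrate in week 1; Review in week 8; QA in week 6; Build in week 5; Prototype in week 2; Handover in week 3.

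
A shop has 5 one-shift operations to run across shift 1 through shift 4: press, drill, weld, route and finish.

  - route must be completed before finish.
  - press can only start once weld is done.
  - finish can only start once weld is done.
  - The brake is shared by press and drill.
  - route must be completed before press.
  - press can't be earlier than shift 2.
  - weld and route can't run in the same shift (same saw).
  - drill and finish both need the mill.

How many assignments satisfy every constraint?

Splitting on press: it can be shift 3 (10), shift 4 (22). Listing each branch's schedules as (drill, weld, route, finish) by shift number:
press=shift 3: (1,1,2,3) (1,1,2,4) (1,2,1,3) (1,2,1,4) (2,1,2,3) (2,1,2,4) (2,2,1,3) (2,2,1,4) (4,1,2,3) (4,2,1,3) — 10.
press=shift 4: (1,1,2,3) (1,1,2,4) (1,1,3,4) (1,2,1,3) (1,2,1,4) (1,2,3,4) (1,3,1,4) (1,3,2,4) (2,1,2,3) (2,1,2,4) (2,1,3,4) (2,2,1,3) (2,2,1,4) (2,2,3,4) (2,3,1,4) (2,3,2,4) (3,1,2,4) (3,1,3,4) (3,2,1,4) (3,2,3,4) (3,3,1,4) (3,3,2,4) — 22.
Summing: 10 + 22 = 32.

32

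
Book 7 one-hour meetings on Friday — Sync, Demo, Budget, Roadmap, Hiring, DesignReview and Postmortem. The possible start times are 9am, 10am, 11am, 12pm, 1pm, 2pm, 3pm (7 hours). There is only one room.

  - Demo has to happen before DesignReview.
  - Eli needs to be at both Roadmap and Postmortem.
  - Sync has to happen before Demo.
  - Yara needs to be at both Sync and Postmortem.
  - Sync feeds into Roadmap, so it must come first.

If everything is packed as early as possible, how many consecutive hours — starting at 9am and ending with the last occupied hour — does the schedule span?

The precedence chain requires at least 3 distinct hours.
With at most 1 per hour and 7 meetings, at least 7 hours are needed.
7 works (last occupied hour: 3pm): for example Sync in 9am; Postmortem in 3pm; Roadmap in 11am; Budget in 1pm; Demo in 10am; DesignReview in 12pm; Hiring in 2pm.

7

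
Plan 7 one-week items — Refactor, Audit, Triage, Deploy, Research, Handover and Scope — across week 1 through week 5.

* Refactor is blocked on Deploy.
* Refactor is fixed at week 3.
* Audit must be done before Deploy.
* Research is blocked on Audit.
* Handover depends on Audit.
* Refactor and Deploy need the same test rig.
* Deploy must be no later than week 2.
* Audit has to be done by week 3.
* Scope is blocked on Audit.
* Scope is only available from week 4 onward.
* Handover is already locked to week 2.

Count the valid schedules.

40

Splitting on Triage: it can be week 1 (8), week 2 (8), week 3 (8), week 4 (8), week 5 (8). Listing each branch's schedules as (Refactor, Audit, Deploy, Research, Handover, Scope) by week number:
Triage=week 1: (3,1,2,2,2,4) (3,1,2,2,2,5) (3,1,2,3,2,4) (3,1,2,3,2,5) (3,1,2,4,2,4) (3,1,2,4,2,5) (3,1,2,5,2,4) (3,1,2,5,2,5) — 8.
Triage=week 2: (3,1,2,2,2,4) (3,1,2,2,2,5) (3,1,2,3,2,4) (3,1,2,3,2,5) (3,1,2,4,2,4) (3,1,2,4,2,5) (3,1,2,5,2,4) (3,1,2,5,2,5) — 8.
Triage=week 3: (3,1,2,2,2,4) (3,1,2,2,2,5) (3,1,2,3,2,4) (3,1,2,3,2,5) (3,1,2,4,2,4) (3,1,2,4,2,5) (3,1,2,5,2,4) (3,1,2,5,2,5) — 8.
Triage=week 4: (3,1,2,2,2,4) (3,1,2,2,2,5) (3,1,2,3,2,4) (3,1,2,3,2,5) (3,1,2,4,2,4) (3,1,2,4,2,5) (3,1,2,5,2,4) (3,1,2,5,2,5) — 8.
Triage=week 5: (3,1,2,2,2,4) (3,1,2,2,2,5) (3,1,2,3,2,4) (3,1,2,3,2,5) (3,1,2,4,2,4) (3,1,2,4,2,5) (3,1,2,5,2,4) (3,1,2,5,2,5) — 8.
Summing: 8 + 8 + 8 + 8 + 8 = 40.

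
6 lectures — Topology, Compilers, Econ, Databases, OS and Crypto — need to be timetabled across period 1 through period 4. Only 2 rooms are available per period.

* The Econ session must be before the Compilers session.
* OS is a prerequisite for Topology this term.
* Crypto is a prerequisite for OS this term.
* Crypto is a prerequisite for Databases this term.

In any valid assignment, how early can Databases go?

Precedence pushes Databases to at least period 2.
Databases at period 2 is achievable: Econ in period 1; OS in period 2; Compilers in period 3; Databases in period 2; Topology in period 3; Crypto in period 1.

period 2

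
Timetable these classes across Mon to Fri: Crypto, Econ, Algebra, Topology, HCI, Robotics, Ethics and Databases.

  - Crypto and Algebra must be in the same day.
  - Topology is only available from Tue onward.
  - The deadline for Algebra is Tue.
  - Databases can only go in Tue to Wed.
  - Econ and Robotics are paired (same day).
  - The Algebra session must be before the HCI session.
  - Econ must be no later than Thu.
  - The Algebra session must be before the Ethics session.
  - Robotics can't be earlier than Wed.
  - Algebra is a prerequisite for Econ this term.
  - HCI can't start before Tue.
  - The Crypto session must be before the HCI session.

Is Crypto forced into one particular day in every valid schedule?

No

Crypto can be Mon (e.g. Ethics in Tue; Robotics in Wed; Algebra in Mon; Databases in Tue; Econ in Wed; Topology in Tue; HCI in Tue; Crypto in Mon) or Tue (e.g. Databases in Tue; Ethics in Wed; Topology in Tue; Algebra in Tue; HCI in Wed; Econ in Wed; Crypto in Tue; Robotics in Wed).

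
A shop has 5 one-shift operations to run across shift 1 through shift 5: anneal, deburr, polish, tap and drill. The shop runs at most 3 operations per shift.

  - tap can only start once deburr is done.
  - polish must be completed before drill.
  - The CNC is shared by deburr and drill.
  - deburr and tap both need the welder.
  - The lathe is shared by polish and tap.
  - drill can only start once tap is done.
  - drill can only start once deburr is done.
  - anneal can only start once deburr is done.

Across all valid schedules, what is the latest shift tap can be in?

Precedence pushes tap to at least shift 2; downstream work caps tap at shift 4.
tap at shift 4 is achievable: tap -> shift 4, polish -> shift 1, anneal -> shift 2, deburr -> shift 1, drill -> shift 5.

shift 4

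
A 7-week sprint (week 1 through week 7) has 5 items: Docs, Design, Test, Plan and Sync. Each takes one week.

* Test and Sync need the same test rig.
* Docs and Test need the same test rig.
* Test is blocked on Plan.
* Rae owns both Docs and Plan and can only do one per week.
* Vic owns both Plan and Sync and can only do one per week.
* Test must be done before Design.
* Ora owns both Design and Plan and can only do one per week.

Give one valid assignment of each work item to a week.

Test=week 2, Sync=week 3, Design=week 3, Plan=week 1, Docs=week 3

Checking: Plan(week 1) before Test(week 2); Test(week 2) before Design(week 3); Docs(week 3) != Plan(week 1); Test(week 2) != Sync(week 3); Design(week 3) != Plan(week 1); Docs(week 3) != Test(week 2); Plan(week 1) != Sync(week 3).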